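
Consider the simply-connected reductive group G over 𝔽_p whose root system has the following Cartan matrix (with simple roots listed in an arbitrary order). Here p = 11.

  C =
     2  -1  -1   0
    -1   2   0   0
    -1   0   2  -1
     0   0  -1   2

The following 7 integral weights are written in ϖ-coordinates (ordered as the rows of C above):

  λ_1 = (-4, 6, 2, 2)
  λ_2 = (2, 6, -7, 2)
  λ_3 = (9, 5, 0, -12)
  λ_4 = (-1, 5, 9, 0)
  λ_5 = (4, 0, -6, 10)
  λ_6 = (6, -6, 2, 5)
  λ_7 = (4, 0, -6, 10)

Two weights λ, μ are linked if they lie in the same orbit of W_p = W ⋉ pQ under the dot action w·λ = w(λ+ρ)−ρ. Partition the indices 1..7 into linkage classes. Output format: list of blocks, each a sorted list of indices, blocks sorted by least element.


A_4 Cartan matrix, 4 simple roots permuted; ρ=(1,1,1,1).

W_11-reps of the 7 weights in Ā_11 (same 4-coord order as C):

  λ_1 → (3, 4, 0, 3);  λ_2 → (3, 4, 0, 3);  λ_3 → (0, 0, 5, 5);  λ_4 → (0, 0, 5, 5);  λ_5 → (0, 0, 5, 5);  λ_6 → (2, 0, 3, 1);  λ_7 → (0, 0, 5, 5)

3 distinct reps among the 7 weights ⇒ 3 W_11-linkage classes:

[[1, 2], [3, 4, 5, 7], [6]]


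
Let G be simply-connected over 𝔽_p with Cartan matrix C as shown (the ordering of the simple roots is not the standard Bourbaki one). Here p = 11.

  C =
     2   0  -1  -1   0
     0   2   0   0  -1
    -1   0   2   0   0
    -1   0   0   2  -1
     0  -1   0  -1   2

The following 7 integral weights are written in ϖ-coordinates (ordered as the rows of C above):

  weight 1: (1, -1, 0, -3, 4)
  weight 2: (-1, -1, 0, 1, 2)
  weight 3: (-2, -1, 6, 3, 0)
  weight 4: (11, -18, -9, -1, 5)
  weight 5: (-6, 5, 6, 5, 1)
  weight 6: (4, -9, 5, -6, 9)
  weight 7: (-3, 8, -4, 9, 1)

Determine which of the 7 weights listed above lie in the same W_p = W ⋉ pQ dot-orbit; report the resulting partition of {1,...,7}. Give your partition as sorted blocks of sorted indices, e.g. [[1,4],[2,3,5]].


Root system A_5: the 5×5 matrix C matches after relabeling.

Each λ_j+ρ reduced to Ā_11; 5-tuples below use C's row order:

  λ_1+ρ ↦ (0, 0, 1, 2, 3)
  λ_2+ρ ↦ (0, 0, 1, 2, 3)
  λ_3+ρ ↦ (1, 0, 6, 3, 1)
  λ_4+ρ ↦ (1, 0, 6, 3, 1)
  λ_5+ρ ↦ (2, 1, 3, 1, 2)
  λ_6+ρ ↦ (0, 0, 1, 2, 3)
  λ_7+ρ ↦ (5, 1, 3, 0, 1)

Grouping the 7 weights by Ā_11-representative: 4 linkage classes.

[[1, 2, 6], [3, 4], [5], [7]]


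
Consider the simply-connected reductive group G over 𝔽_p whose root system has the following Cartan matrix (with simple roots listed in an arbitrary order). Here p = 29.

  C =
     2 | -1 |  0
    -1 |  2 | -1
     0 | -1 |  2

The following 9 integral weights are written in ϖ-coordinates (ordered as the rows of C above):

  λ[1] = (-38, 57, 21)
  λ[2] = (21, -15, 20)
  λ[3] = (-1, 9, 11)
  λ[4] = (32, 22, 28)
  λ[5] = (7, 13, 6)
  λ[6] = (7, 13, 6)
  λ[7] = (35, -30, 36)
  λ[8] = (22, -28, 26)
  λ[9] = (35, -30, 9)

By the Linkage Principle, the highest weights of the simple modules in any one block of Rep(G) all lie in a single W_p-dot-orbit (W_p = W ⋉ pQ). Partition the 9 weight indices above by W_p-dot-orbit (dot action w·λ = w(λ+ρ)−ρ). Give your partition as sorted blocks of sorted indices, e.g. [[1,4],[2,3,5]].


Type A_3, rank 3, |W|=24; reorder rows/cols to standard.

Folding the 9 weights λ_j+ρ into Ā_29 (reps in the given 3-coord order):

  λ_1+ρ ↦ (8, 14, 7);  λ_2+ρ ↦ (8, 14, 7);  λ_3+ρ ↦ (0, 10, 12);  λ_4+ρ ↦ (4, 23, 0);  λ_5+ρ ↦ (8, 14, 7);  λ_6+ρ ↦ (8, 14, 7);  λ_7+ρ ↦ (8, 14, 7);  λ_8+ρ ↦ (4, 23, 0);  λ_9+ρ ↦ (0, 10, 12)

Linkage partition of the 9 weights (3 classes, p=29):

[[1, 2, 5, 6, 7], [3, 9], [4, 8]]


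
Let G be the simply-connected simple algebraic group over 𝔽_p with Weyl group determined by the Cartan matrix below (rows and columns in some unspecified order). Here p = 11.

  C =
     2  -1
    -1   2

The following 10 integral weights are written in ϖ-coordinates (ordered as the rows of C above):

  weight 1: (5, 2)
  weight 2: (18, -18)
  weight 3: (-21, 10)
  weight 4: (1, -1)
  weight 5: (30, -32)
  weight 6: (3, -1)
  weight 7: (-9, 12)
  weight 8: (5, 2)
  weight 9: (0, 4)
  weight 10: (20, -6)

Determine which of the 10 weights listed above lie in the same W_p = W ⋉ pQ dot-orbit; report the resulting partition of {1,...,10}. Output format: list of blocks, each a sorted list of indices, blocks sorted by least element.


Type A_2, rank 2, |W|=6; reorder rows/cols to standard.

Folding the 10 weights λ_j+ρ into Ā_11 (reps in the given 2-coord order):

  1: (6, 3) · 2: (6, 3) · 3: (2, 0) · 4: (2, 0) · 5: (2, 0) · 6: (4, 0) · 7: (6, 3) · 8: (6, 3) · 9: (1, 5) · 10: (1, 5)

Linkage partition of the 10 weights (4 classes, p=11):

[[1, 2, 7, 8], [3, 4, 5], [6], [9, 10]]


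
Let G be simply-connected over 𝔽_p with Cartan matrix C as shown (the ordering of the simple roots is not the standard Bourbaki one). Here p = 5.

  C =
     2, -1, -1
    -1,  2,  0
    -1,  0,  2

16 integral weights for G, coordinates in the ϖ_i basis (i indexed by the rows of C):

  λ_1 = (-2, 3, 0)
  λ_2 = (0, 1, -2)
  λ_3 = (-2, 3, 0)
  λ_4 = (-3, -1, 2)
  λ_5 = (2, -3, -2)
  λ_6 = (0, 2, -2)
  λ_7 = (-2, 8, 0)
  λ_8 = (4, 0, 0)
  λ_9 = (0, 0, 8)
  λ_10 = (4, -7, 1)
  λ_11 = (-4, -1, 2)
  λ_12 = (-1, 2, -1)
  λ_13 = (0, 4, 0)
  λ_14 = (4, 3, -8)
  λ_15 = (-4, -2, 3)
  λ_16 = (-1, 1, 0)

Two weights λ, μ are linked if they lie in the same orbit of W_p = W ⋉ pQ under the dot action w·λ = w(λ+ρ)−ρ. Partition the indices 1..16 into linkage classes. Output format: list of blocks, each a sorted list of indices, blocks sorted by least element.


Type A_3, rank 3, |W|=24; reorder rows/cols to standard.

Folding the 16 weights λ_j+ρ into Ā_5 (reps in the given 3-coord order):

    λ_1+ρ ↦ (1, 3, 0)
    λ_2+ρ ↦ (0, 2, 1)
    λ_3+ρ ↦ (1, 3, 0)
    λ_4+ρ ↦ (0, 2, 1)
    λ_5+ρ ↦ (0, 2, 1)
    λ_6+ρ ↦ (0, 3, 1)
    λ_7+ρ ↦ (3, 1, 1)
    λ_8+ρ ↦ (3, 1, 1)
    λ_9+ρ ↦ (3, 1, 1)
    λ_10+ρ ↦ (0, 3, 1)
    λ_11+ρ ↦ (0, 3, 0)
    λ_12+ρ ↦ (0, 3, 0)
    λ_13+ρ ↦ (0, 3, 1)
    λ_14+ρ ↦ (0, 2, 1)
    λ_15+ρ ↦ (1, 3, 0)
    λ_16+ρ ↦ (0, 2, 1)

Linkage partition of the 16 weights (5 classes, p=5):

[[1, 3, 15], [2, 4, 5, 14, 16], [6, 10, 13], [7, 8, 9], [11, 12]]


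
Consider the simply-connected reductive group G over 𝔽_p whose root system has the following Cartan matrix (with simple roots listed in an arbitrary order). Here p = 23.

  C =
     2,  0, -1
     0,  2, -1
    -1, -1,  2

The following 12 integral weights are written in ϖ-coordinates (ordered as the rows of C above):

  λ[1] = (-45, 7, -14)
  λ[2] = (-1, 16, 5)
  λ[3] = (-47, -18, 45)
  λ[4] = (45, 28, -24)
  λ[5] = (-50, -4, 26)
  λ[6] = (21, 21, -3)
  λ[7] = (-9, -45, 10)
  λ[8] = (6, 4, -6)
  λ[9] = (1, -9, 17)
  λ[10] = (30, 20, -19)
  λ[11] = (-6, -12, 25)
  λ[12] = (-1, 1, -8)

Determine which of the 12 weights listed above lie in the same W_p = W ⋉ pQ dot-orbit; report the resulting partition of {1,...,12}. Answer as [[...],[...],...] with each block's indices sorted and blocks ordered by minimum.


Type A_3, rank 3, |W|=24; reorder rows/cols to standard.

Folding the 12 weights λ_j+ρ into Ā_23 (reps in the given 3-coord order):

  λ_1 → (2, 8, 10) · λ_2 → (0, 17, 6) · λ_3 → (0, 17, 6) · λ_4 → (0, 17, 6) · λ_5 → (1, 1, 2) · λ_6 → (1, 1, 2) · λ_7 → (2, 8, 10) · λ_8 → (2, 0, 5) · λ_9 → (2, 8, 10) · λ_10 → (2, 8, 10) · λ_11 → (2, 8, 10) · λ_12 → (2, 0, 5)

The 12 indices split into 4 linkage classes (same alcove rep ⇔ same W_23-dot-orbit):

[[1, 7, 9, 10, 11], [2, 3, 4], [5, 6], [8, 12]]


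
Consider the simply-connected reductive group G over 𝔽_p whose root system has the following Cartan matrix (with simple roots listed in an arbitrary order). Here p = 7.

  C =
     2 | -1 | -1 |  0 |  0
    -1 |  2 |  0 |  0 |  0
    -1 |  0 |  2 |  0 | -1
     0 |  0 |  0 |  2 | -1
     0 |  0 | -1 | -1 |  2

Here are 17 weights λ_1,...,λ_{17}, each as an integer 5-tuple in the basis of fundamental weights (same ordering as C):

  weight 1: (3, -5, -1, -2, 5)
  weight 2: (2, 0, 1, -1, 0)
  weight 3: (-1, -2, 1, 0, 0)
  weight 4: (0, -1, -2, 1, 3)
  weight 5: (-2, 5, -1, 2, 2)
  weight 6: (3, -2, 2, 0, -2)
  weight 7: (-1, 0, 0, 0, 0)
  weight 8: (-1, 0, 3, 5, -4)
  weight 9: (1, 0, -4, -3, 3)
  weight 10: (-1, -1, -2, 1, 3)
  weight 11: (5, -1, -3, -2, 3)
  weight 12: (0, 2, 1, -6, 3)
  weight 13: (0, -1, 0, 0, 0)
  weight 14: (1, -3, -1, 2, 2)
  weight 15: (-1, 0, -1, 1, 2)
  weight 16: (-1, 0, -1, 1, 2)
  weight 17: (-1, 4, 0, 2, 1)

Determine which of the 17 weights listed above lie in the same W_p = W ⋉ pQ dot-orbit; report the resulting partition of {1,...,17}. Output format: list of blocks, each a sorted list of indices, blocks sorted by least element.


A_5 Cartan matrix, 5 simple roots permuted; ρ=(1,1,1,1,1).

W_7-reps of the 17 weights in Ā_7 (same 5-coord order as C):

    λ_1 → (0, 1, 0, 2, 3)
    λ_2 → (3, 1, 2, 0, 1)
    λ_3 → (1, 0, 1, 1, 1)
    λ_4 → (0, 0, 1, 2, 3)
    λ_5 → (0, 1, 1, 1, 1)
    λ_6 → (3, 1, 2, 0, 1)
    λ_7 → (0, 1, 1, 1, 1)
    λ_8 → (0, 0, 1, 2, 3)
    λ_9 → (1, 0, 1, 1, 1)
    λ_10 → (0, 1, 0, 2, 3)
    λ_11 → (3, 1, 2, 0, 1)
    λ_12 → (1, 0, 1, 1, 1)
    λ_13 → (1, 0, 1, 1, 1)
    λ_14 → (0, 1, 0, 2, 3)
    λ_15 → (0, 1, 0, 2, 3)
    λ_16 → (0, 1, 0, 2, 3)
    λ_17 → (0, 1, 1, 1, 1)

Partition of {1..17} into 5 W_7-dot-orbits:

[[1, 10, 14, 15, 16], [2, 6, 11], [3, 9, 12, 13], [4, 8], [5, 7, 17]]


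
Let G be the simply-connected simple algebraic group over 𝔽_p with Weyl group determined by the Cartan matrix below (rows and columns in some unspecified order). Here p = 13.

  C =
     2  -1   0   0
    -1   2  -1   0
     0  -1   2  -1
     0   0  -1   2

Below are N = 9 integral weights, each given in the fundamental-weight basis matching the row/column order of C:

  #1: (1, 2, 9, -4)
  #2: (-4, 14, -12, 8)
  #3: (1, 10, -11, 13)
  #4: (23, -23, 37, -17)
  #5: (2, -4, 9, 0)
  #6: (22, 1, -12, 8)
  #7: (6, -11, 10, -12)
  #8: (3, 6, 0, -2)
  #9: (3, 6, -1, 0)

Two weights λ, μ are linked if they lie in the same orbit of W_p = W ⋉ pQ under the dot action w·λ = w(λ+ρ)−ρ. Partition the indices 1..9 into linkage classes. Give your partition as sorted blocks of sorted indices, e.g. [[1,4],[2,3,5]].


Cartan matrix: type A_4 (|W|=120); un-permuting the 4 rows.

Each λ_j+ρ reduced to Ā_13; 4-tuples below use C's row order:

    λ_1 → (0, 3, 7, 1)
    λ_2 → (1, 1, 9, 0)
    λ_3 → (1, 1, 9, 0)
    λ_4 → (1, 1, 9, 0)
    λ_5 → (0, 3, 7, 1)
    λ_6 → (1, 1, 9, 0)
    λ_7 → (0, 3, 7, 1)
    λ_8 → (4, 7, 0, 1)
    λ_9 → (4, 7, 0, 1)

Grouping the 9 weights by Ā_13-representative: 3 linkage classes.

[[1, 5, 7], [2, 3, 4, 6], [8, 9]]


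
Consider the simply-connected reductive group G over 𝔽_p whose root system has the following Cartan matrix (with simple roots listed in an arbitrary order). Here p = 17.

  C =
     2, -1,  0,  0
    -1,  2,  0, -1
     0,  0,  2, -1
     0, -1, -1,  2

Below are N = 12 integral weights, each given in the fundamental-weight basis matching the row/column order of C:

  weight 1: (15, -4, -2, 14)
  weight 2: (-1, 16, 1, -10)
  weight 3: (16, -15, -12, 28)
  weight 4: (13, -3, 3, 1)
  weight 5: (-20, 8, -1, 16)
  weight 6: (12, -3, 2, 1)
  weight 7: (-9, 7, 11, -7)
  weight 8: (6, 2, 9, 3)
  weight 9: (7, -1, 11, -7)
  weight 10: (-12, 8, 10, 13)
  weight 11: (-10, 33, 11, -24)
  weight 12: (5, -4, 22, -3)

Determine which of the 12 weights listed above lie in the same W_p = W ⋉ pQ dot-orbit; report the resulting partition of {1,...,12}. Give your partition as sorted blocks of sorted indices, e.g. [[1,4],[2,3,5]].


Type A_4, rank 4, |W|=120; reorder rows/cols to standard.

W_17-reps of the 12 weights in Ā_17 (same 4-coord order as C):

    λ_1 → (2, 3, 10, 1)
    λ_2 → (0, 8, 7, 2)
    λ_3 → (11, 2, 3, 0)
    λ_4 → (11, 2, 3, 0)
    λ_5 → (0, 8, 7, 2)
    λ_6 → (11, 2, 3, 0)
    λ_7 → (2, 6, 6, 0)
    λ_8 → (0, 3, 3, 4)
    λ_9 → (2, 6, 6, 0)
    λ_10 → (2, 6, 6, 0)
    λ_11 → (2, 6, 6, 0)
    λ_12 → (2, 3, 10, 1)

The 12 indices split into 5 linkage classes (same alcove rep ⇔ same W_17-dot-orbit):

[[1, 12], [2, 5], [3, 4, 6], [7, 9, 10, 11], [8]]


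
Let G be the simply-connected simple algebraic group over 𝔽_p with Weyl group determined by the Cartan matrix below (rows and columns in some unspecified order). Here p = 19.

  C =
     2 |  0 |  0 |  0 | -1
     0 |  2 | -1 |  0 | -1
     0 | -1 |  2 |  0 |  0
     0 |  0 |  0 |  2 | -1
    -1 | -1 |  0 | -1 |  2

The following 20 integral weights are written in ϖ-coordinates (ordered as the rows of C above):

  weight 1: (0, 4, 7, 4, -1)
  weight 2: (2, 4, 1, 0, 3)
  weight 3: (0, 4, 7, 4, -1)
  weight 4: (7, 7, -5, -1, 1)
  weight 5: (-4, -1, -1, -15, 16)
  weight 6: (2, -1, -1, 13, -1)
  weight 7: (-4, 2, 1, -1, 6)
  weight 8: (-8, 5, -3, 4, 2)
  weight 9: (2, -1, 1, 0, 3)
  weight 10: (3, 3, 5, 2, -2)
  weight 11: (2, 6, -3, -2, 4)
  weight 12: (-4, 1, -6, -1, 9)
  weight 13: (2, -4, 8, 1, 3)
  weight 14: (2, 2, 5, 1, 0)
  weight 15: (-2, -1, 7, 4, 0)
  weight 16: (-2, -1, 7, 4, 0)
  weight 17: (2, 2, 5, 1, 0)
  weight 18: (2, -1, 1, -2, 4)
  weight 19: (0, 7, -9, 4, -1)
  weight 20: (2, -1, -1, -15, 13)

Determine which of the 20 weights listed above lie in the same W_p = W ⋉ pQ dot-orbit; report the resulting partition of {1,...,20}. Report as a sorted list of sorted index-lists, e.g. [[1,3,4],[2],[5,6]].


Dynkin diagram of C (from the 8 off-diagonal −1 entries): D_5.

W_19-reps of the 20 weights in Ā_19 (same 5-coord order as C):

  1: (1, 0, 8, 5, 0)
  2: (3, 0, 2, 1, 4)
  3: (1, 0, 8, 5, 0)
  4: (8, 1, 3, 0, 1)
  5: (3, 0, 0, 14, 0)
  6: (3, 0, 0, 14, 0)
  7: (3, 3, 2, 0, 4)
  8: (3, 0, 2, 1, 4)
  9: (3, 0, 2, 1, 4)
  10: (3, 3, 6, 2, 1)
  11: (3, 0, 2, 1, 4)
  12: (3, 3, 2, 0, 4)
  13: (3, 3, 6, 2, 1)
  14: (3, 3, 6, 2, 1)
  15: (1, 0, 8, 5, 0)
  16: (1, 0, 8, 5, 0)
  17: (3, 3, 6, 2, 1)
  18: (3, 0, 2, 1, 4)
  19: (1, 0, 8, 5, 0)
  20: (3, 0, 0, 14, 0)

6 distinct reps among the 20 weights ⇒ 6 W_19-linkage classes:

[[1, 3, 15, 16, 19], [2, 8, 9, 11, 18], [4], [5, 6, 20], [7, 12], [10, 13, 14, 17]]


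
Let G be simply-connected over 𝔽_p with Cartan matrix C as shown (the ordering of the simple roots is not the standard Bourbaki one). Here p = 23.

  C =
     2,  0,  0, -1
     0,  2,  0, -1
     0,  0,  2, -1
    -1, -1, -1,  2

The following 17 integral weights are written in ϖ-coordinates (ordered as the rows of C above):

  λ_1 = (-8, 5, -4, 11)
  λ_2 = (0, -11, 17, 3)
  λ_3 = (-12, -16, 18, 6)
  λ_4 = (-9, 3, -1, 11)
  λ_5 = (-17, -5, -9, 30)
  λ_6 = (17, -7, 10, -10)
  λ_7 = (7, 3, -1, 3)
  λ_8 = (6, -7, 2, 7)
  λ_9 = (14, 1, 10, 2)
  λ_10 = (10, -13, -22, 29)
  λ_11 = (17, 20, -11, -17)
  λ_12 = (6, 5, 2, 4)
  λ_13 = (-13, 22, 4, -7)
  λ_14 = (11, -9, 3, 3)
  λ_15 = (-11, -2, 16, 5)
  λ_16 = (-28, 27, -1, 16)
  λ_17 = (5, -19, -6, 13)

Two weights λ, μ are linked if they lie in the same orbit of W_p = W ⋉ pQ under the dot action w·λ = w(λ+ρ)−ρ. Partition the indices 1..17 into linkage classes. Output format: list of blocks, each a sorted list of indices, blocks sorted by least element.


Type D_4, rank 4, |W|=192; reorder rows/cols to standard.

Each λ_j+ρ reduced to Ā_23; 4-tuples below use C's row order:

    [1] (7, 6, 3, 2)
    [2] (5, 4, 12, 1)
    [3] (8, 4, 0, 4)
    [4] (8, 4, 0, 4)
    [5] (8, 4, 0, 4)
    [6] (3, 9, 4, 2)
    [7] (8, 4, 0, 4)
    [8] (7, 6, 3, 2)
    [9] (7, 6, 3, 2)
    [10] (7, 6, 3, 2)
    [11] (5, 2, 13, 0)
    [12] (7, 6, 3, 2)
    [13] (5, 4, 12, 1)
    [14] (8, 4, 0, 4)
    [15] (5, 4, 12, 1)
    [16] (5, 4, 12, 1)
    [17] (3, 9, 4, 2)

Grouping the 17 weights by Ā_23-representative: 5 linkage classes.

[[1, 8, 9, 10, 12], [2, 13, 15, 16], [3, 4, 5, 7, 14], [6, 17], [11]]


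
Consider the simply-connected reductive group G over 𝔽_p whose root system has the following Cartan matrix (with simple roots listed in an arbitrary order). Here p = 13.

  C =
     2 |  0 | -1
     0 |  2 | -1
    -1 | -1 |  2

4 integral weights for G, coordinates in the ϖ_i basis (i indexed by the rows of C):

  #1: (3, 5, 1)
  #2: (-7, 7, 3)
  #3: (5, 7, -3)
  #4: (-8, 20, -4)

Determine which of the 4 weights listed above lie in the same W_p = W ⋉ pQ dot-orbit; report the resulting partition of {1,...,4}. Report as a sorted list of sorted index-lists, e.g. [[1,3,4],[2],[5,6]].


Type A_3, rank 3, |W|=24; reorder rows/cols to standard.

Ā_13 reps of the 4 weights (A_3, coords as presented):

  λ_1+ρ ↦ (4, 6, 2)
  λ_2+ρ ↦ (4, 6, 2)
  λ_3+ρ ↦ (4, 6, 2)
  λ_4+ρ ↦ (5, 3, 2)

The 4 indices split into 2 linkage classes (same alcove rep ⇔ same W_13-dot-orbit):

[[1, 2, 3], [4]]


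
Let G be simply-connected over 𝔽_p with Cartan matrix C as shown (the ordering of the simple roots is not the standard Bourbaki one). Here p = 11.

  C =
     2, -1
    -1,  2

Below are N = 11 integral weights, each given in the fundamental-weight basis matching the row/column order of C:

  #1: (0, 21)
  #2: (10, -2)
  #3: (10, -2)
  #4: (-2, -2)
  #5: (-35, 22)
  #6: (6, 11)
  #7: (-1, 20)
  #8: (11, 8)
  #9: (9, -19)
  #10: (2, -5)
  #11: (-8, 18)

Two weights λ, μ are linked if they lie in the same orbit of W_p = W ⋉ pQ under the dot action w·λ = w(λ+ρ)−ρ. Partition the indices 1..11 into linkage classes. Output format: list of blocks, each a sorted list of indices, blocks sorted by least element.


Root system A_2: the 2×2 matrix C matches after relabeling.

Alcove-folded reps (p=11, 11 weights, presented ϖ-order):

  λ_1+ρ ↦ (10, 1);  λ_2+ρ ↦ (10, 1);  λ_3+ρ ↦ (10, 1);  λ_4+ρ ↦ (1, 1);  λ_5+ρ ↦ (10, 1);  λ_6+ρ ↦ (1, 3);  λ_7+ρ ↦ (10, 1);  λ_8+ρ ↦ (1, 1);  λ_9+ρ ↦ (1, 3);  λ_10+ρ ↦ (1, 3);  λ_11+ρ ↦ (1, 3)

Grouping the 11 weights by Ā_11-representative: 3 linkage classes.

[[1, 2, 3, 5, 7], [4, 8], [6, 9, 10, 11]]


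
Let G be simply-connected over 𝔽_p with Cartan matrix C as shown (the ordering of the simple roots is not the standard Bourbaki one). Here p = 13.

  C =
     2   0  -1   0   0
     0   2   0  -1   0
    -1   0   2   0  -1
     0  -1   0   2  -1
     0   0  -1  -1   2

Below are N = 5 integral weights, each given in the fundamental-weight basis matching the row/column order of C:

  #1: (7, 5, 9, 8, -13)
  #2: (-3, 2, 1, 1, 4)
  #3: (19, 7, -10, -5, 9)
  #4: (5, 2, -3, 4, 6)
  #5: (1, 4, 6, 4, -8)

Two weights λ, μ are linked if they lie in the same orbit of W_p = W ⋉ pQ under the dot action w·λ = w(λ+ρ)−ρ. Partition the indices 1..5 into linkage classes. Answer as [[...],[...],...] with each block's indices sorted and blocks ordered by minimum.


Cartan matrix: type A_5 (|W|=720); un-permuting the 5 rows.

Ā_13 reps of the 5 weights (A_5, coords as presented):

  λ_1+ρ ↦ (2, 3, 0, 2, 5) · λ_2+ρ ↦ (2, 3, 0, 2, 5) · λ_3+ρ ↦ (1, 1, 1, 3, 4) · λ_4+ρ ↦ (2, 3, 0, 2, 5) · λ_5+ρ ↦ (2, 3, 0, 2, 5)

Linkage partition of the 5 weights (2 classes, p=13):

[[1, 2, 4, 5], [3]]


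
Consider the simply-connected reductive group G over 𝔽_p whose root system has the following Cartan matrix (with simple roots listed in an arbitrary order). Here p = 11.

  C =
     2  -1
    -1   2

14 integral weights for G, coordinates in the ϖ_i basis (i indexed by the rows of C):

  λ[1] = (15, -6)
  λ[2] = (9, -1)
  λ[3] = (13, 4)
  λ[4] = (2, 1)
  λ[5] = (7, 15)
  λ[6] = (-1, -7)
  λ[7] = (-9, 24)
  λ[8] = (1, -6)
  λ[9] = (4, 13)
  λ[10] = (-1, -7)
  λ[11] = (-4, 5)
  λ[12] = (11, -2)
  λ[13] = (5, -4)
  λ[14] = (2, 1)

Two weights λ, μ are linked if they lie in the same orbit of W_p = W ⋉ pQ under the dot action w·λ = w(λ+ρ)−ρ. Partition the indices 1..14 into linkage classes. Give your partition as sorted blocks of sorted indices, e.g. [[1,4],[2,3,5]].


C ↔ A_2 under row/col permutation; |W(A_2)| = 6.

λ_j+ρ reflected into Ā_11 (⟨·,θ^∨⟩≤11); 2-tuples as given:

    [1] (6, 0)
    [2] (10, 0)
    [3] (3, 3)
    [4] (3, 2)
    [5] (3, 2)
    [6] (6, 0)
    [7] (3, 3)
    [8] (3, 2)
    [9] (3, 3)
    [10] (6, 0)
    [11] (3, 3)
    [12] (10, 0)
    [13] (3, 3)
    [14] (3, 2)

The 14 indices split into 4 linkage classes (same alcove rep ⇔ same W_11-dot-orbit):

[[1, 6, 10], [2, 12], [3, 7, 9, 11, 13], [4, 5, 8, 14]]


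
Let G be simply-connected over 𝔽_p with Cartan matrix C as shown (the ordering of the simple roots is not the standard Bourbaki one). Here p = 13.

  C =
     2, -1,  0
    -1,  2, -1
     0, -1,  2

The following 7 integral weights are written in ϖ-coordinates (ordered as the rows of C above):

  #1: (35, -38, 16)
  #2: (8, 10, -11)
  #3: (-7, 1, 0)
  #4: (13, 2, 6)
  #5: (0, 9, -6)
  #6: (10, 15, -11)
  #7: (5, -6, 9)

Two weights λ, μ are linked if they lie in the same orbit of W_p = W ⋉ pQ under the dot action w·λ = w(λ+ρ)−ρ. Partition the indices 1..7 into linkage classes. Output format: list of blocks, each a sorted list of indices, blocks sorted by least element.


A_3 Cartan matrix, 3 simple roots permuted; ρ=(1,1,1).

Ā_13 reps of the 7 weights (A_3, coords as presented):

  λ_1+ρ ↦ (2, 1, 3)
  λ_2+ρ ↦ (2, 1, 3)
  λ_3+ρ ↦ (2, 1, 3)
  λ_4+ρ ↦ (2, 1, 3)
  λ_5+ρ ↦ (1, 5, 5)
  λ_6+ρ ↦ (2, 1, 3)
  λ_7+ρ ↦ (1, 5, 5)

Partition of {1..7} into 2 W_13-dot-orbits:

[[1, 2, 3, 4, 6], [5, 7]]


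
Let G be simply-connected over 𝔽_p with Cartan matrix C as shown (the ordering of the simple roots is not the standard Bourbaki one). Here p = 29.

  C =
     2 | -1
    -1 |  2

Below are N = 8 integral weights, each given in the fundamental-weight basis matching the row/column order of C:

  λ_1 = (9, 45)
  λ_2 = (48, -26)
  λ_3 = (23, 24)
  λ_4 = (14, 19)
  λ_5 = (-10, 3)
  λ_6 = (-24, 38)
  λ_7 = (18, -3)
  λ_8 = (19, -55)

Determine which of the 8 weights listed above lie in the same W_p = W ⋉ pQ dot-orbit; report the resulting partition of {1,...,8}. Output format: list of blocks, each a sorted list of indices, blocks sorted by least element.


A_2 Cartan matrix, 2 simple roots permuted; ρ=(1,1).

λ_j+ρ reflected into Ā_29 (⟨·,θ^∨⟩≤29); 2-tuples as given:

    [1] (17, 2)
    [2] (4, 5)
    [3] (4, 5)
    [4] (9, 14)
    [5] (4, 5)
    [6] (13, 6)
    [7] (17, 2)
    [8] (4, 5)

Linkage partition of the 8 weights (4 classes, p=29):

[[1, 7], [2, 3, 5, 8], [4], [6]]


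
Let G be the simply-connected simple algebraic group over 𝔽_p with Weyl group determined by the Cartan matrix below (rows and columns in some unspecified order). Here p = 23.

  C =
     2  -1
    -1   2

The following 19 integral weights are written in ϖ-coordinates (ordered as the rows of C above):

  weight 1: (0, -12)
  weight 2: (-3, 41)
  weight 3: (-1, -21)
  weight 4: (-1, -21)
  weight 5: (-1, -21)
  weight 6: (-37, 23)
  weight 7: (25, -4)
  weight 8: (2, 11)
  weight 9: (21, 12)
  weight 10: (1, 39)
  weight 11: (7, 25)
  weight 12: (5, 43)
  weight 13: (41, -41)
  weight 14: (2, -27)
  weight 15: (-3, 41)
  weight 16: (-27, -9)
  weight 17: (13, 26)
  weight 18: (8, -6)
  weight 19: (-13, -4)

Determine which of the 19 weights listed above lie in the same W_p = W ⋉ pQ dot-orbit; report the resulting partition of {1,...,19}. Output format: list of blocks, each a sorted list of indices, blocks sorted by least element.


A_2 Cartan matrix, 2 simple roots permuted; ρ=(1,1).

Each λ_j+ρ reduced to Ā_23; 2-tuples below use C's row order:

  λ_1+ρ ↦ (10, 1)
  λ_2+ρ ↦ (17, 4)
  λ_3+ρ ↦ (20, 0)
  λ_4+ρ ↦ (20, 0)
  λ_5+ρ ↦ (20, 0)
  λ_6+ρ ↦ (10, 1)
  λ_7+ρ ↦ (20, 0)
  λ_8+ρ ↦ (3, 12)
  λ_9+ρ ↦ (10, 1)
  λ_10+ρ ↦ (17, 4)
  λ_11+ρ ↦ (3, 12)
  λ_12+ρ ↦ (17, 4)
  λ_13+ρ ↦ (17, 4)
  λ_14+ρ ↦ (20, 0)
  λ_15+ρ ↦ (17, 4)
  λ_16+ρ ↦ (3, 12)
  λ_17+ρ ↦ (4, 5)
  λ_18+ρ ↦ (4, 5)
  λ_19+ρ ↦ (3, 12)

These 19 weights hit 5 W_23-dot-orbits; sizes (3, 5, 5, 4, 2):

[[1, 6, 9], [2, 10, 12, 13, 15], [3, 4, 5, 7, 14], [8, 11, 16, 19], [17, 18]]


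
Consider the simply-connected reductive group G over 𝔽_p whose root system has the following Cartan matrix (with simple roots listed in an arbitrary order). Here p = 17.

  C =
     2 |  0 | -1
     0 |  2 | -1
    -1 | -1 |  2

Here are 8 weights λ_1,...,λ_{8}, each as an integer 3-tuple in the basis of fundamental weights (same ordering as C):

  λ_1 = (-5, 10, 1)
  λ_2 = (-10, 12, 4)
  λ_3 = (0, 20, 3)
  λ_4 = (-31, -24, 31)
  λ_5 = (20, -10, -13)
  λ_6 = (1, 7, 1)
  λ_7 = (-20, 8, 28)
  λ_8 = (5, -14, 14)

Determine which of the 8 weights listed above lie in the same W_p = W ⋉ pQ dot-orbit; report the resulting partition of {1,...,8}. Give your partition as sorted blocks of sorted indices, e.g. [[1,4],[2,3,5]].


Cartan matrix: type A_3 (|W|=24); un-permuting the 3 rows.

W_17-reps of the 8 weights in Ā_17 (same 3-coord order as C):

  [1] (2, 9, 2)
  [2] (4, 8, 4)
  [3] (4, 8, 4)
  [4] (2, 9, 2)
  [5] (4, 8, 5)
  [6] (2, 8, 2)
  [7] (2, 8, 2)
  [8] (2, 9, 2)

Grouping the 8 weights by Ā_17-representative: 4 linkage classes.

[[1, 4, 8], [2, 3], [5], [6, 7]]


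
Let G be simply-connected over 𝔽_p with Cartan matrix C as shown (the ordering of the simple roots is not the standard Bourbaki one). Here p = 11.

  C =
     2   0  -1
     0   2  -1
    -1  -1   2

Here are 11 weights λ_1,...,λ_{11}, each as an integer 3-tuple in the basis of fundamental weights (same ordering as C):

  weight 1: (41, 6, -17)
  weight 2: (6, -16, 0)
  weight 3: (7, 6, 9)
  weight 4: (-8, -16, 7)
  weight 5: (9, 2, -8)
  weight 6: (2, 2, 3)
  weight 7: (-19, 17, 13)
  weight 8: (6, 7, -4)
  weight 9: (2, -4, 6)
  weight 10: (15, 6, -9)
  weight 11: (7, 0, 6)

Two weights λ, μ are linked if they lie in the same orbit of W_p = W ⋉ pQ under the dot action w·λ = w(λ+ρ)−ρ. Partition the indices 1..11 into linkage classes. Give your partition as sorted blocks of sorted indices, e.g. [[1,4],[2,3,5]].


C ↔ A_3 under row/col permutation; |W(A_3)| = 24.

W_11-reps of the 11 weights in Ā_11 (same 3-coord order as C):

  λ_1 → (0, 5, 4);  λ_2 → (3, 3, 4);  λ_3 → (3, 4, 3);  λ_4 → (3, 3, 4);  λ_5 → (3, 4, 3);  λ_6 → (3, 3, 4);  λ_7 → (3, 3, 4);  λ_8 → (3, 4, 3);  λ_9 → (3, 3, 4);  λ_10 → (3, 4, 3);  λ_11 → (3, 4, 3)

The 11 indices split into 3 linkage classes (same alcove rep ⇔ same W_11-dot-orbit):

[[1], [2, 4, 6, 7, 9], [3, 5, 8, 10, 11]]


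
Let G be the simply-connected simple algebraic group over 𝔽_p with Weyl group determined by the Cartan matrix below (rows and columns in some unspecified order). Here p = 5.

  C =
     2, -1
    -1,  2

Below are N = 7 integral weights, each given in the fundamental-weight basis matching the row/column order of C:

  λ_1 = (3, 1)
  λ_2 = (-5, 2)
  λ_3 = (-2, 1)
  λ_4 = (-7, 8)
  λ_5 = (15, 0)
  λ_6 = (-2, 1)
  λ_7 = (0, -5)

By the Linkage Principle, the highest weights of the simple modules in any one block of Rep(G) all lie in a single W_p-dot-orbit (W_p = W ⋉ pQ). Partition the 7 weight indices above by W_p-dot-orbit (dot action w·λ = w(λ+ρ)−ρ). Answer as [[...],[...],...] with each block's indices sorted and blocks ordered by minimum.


Cartan matrix: type A_2 (|W|=6); un-permuting the 2 rows.

Ā_5 reps of the 7 weights (A_2, coords as presented):

    λ_1 → (3, 1)
    λ_2 → (3, 1)
    λ_3 → (1, 1)
    λ_4 → (1, 1)
    λ_5 → (1, 1)
    λ_6 → (1, 1)
    λ_7 → (3, 1)

Linkage partition of the 7 weights (2 classes, p=5):

[[1, 2, 7], [3, 4, 5, 6]]


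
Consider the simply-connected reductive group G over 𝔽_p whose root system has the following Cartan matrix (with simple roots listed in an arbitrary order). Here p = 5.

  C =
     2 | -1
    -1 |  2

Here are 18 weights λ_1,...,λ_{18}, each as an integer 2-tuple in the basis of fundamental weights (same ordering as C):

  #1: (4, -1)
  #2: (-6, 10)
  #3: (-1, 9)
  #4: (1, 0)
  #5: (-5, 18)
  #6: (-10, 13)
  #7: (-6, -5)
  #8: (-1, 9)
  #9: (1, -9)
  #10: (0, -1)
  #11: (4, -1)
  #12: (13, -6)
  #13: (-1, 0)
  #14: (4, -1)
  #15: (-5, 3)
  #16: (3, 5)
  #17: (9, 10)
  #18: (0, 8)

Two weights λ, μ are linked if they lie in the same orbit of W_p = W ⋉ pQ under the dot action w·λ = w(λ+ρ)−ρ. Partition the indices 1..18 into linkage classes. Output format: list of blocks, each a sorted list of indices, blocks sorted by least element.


Cartan matrix: type A_2 (|W|=6); un-permuting the 2 rows.

λ_j+ρ reflected into Ā_5 (⟨·,θ^∨⟩≤5); 2-tuples as given:

  λ_1+ρ ↦ (5, 0)
  λ_2+ρ ↦ (0, 1)
  λ_3+ρ ↦ (5, 0)
  λ_4+ρ ↦ (2, 1)
  λ_5+ρ ↦ (4, 0)
  λ_6+ρ ↦ (4, 0)
  λ_7+ρ ↦ (0, 1)
  λ_8+ρ ↦ (5, 0)
  λ_9+ρ ↦ (2, 1)
  λ_10+ρ ↦ (1, 0)
  λ_11+ρ ↦ (5, 0)
  λ_12+ρ ↦ (4, 0)
  λ_13+ρ ↦ (0, 1)
  λ_14+ρ ↦ (5, 0)
  λ_15+ρ ↦ (4, 0)
  λ_16+ρ ↦ (1, 0)
  λ_17+ρ ↦ (0, 1)
  λ_18+ρ ↦ (4, 0)

5 distinct reps among the 18 weights ⇒ 5 W_5-linkage classes:

[[1, 3, 8, 11, 14], [2, 7, 13, 17], [4, 9], [5, 6, 12, 15, 18], [10, 16]]


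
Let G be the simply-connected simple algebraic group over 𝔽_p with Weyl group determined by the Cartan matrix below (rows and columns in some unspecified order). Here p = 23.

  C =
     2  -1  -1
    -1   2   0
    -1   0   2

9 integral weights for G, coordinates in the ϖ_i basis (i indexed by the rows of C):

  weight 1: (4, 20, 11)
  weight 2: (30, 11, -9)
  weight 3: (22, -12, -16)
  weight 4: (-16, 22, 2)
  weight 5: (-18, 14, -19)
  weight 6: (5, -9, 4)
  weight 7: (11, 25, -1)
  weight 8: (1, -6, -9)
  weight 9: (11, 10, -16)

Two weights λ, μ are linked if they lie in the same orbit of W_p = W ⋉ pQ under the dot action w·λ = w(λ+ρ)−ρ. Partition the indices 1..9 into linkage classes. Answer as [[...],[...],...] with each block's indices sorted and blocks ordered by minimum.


Cartan matrix: type A_3 (|W|=24); un-permuting the 3 rows.

Ā_23 reps of the 9 weights (A_3, coords as presented):

  λ_1 → (2, 6, 3);  λ_2 → (3, 8, 12);  λ_3 → (3, 8, 12);  λ_4 → (3, 8, 12);  λ_5 → (2, 6, 3);  λ_6 → (2, 6, 3);  λ_7 → (3, 8, 12);  λ_8 → (2, 6, 3);  λ_9 → (3, 8, 12)

Partition of {1..9} into 2 W_23-dot-orbits:

[[1, 5, 6, 8], [2, 3, 4, 7, 9]]


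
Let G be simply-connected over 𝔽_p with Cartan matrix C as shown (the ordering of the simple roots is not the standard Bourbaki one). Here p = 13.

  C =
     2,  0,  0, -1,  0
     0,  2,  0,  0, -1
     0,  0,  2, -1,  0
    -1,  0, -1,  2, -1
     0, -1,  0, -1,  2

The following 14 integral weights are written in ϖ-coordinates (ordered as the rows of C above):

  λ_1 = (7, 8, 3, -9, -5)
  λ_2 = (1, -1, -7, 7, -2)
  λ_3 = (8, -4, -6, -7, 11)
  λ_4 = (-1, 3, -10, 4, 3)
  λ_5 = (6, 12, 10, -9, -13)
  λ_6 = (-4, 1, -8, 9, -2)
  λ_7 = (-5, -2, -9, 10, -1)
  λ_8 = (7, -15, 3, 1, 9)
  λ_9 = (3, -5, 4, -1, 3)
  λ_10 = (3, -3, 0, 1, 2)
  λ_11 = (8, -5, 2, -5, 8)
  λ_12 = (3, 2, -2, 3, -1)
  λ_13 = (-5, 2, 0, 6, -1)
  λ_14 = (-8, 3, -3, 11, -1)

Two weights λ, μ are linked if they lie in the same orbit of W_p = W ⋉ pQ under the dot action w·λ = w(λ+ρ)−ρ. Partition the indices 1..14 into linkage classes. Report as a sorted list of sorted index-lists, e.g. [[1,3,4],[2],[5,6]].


D_5 Cartan matrix, 5 simple roots permuted; ρ=(1,1,1,1,1).

Folding the 14 weights λ_j+ρ into Ā_13 (reps in the given 5-coord order):

  1: (4, 0, 0, 1, 3) · 2: (2, 1, 6, 1, 0) · 3: (2, 1, 6, 1, 0) · 4: (4, 4, 5, 0, 0) · 5: (3, 2, 1, 0, 0) · 6: (2, 1, 6, 1, 0) · 7: (2, 1, 6, 1, 0) · 8: (2, 1, 6, 1, 0) · 9: (4, 4, 5, 0, 0) · 10: (4, 2, 1, 2, 1) · 11: (4, 0, 0, 1, 3) · 12: (4, 2, 1, 2, 1) · 13: (4, 2, 1, 2, 1) · 14: (4, 2, 1, 2, 1)

Linkage partition of the 14 weights (5 classes, p=13):

[[1, 11], [2, 3, 6, 7, 8], [4, 9], [5], [10, 12, 13, 14]]


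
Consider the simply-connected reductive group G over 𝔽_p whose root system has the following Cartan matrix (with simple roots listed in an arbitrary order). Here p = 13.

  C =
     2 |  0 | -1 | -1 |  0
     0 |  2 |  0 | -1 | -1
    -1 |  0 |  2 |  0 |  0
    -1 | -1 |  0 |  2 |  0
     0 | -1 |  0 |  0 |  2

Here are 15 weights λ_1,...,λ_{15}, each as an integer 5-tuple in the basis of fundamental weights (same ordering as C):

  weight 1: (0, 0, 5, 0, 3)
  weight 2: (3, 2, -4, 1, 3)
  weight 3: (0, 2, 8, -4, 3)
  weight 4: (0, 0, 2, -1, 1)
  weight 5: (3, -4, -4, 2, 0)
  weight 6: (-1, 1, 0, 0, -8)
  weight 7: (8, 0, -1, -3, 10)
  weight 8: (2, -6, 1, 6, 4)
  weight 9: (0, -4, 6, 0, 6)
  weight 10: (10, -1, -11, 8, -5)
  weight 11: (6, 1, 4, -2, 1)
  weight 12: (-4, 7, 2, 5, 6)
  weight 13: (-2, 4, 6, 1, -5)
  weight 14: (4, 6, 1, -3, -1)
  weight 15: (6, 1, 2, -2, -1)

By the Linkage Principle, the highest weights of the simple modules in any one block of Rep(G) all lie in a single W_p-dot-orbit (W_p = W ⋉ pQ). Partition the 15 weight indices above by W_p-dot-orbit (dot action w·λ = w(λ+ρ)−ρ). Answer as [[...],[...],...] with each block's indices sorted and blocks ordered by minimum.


Type A_5, rank 5, |W|=720; reorder rows/cols to standard.

Folding the 15 weights λ_j+ρ into Ā_13 (reps in the given 5-coord order):

  1: (1, 1, 6, 1, 4);  2: (1, 3, 3, 2, 4);  3: (2, 0, 6, 1, 3);  4: (1, 1, 3, 0, 2);  5: (1, 1, 3, 0, 2);  6: (1, 1, 3, 0, 2);  7: (1, 1, 6, 1, 4);  8: (3, 5, 2, 2, 0);  9: (1, 1, 6, 1, 4);  10: (1, 3, 3, 2, 4);  11: (6, 1, 3, 1, 0);  12: (3, 5, 2, 2, 0);  13: (1, 1, 6, 1, 4);  14: (3, 5, 2, 2, 0);  15: (6, 1, 3, 1, 0)

Linkage partition of the 15 weights (6 classes, p=13):

[[1, 7, 9, 13], [2, 10], [3], [4, 5, 6], [8, 12, 14], [11, 15]]


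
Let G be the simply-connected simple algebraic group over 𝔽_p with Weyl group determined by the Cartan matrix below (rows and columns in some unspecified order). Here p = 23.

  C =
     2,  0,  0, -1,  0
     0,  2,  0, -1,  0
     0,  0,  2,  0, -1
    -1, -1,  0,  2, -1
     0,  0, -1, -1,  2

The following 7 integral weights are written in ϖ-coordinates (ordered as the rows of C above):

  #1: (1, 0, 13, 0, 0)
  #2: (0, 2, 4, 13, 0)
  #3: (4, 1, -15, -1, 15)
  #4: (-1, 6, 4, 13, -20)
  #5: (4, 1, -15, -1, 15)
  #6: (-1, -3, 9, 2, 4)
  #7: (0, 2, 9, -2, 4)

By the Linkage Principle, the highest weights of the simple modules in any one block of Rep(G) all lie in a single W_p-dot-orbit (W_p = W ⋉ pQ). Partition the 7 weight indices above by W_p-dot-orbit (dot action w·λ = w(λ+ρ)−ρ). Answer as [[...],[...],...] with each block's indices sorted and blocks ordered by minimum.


D_5 Cartan matrix, 5 simple roots permuted; ρ=(1,1,1,1,1).

W_23-reps of the 7 weights in Ā_23 (same 5-coord order as C):

  1: (2, 1, 14, 1, 1) · 2: (0, 2, 10, 1, 4) · 3: (5, 2, 14, 0, 0) · 4: (5, 2, 14, 0, 0) · 5: (5, 2, 14, 0, 0) · 6: (0, 2, 10, 1, 4) · 7: (0, 2, 10, 1, 4)

Partition of {1..7} into 3 W_23-dot-orbits:

[[1], [2, 6, 7], [3, 4, 5]]


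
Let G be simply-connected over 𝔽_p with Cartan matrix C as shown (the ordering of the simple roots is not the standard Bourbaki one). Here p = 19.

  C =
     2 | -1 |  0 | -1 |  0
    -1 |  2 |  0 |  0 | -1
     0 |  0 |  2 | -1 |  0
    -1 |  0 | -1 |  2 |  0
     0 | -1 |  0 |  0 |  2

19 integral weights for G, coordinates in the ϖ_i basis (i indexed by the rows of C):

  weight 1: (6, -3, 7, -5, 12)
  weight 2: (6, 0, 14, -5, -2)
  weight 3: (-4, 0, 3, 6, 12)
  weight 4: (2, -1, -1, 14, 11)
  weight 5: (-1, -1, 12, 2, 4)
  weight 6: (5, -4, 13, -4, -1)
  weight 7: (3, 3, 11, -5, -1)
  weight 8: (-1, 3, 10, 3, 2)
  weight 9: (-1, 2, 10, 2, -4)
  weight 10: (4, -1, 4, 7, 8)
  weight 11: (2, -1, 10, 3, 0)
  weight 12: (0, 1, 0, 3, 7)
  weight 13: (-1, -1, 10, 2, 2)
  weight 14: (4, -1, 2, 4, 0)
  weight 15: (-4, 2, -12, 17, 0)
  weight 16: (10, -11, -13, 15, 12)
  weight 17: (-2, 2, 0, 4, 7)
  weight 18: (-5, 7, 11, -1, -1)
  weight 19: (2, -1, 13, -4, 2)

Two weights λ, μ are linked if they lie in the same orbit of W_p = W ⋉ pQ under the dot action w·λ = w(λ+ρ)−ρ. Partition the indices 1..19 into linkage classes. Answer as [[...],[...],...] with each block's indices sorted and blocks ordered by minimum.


Root system A_5: the 5×5 matrix C matches after relabeling.

W_19-reps of the 19 weights in Ā_19 (same 5-coord order as C):

  λ_1 → (1, 2, 1, 4, 8) · λ_2 → (3, 0, 11, 4, 1) · λ_3 → (1, 2, 1, 4, 8) · λ_4 → (3, 0, 11, 4, 1) · λ_5 → (0, 0, 11, 3, 3) · λ_6 → (0, 0, 11, 3, 3) · λ_7 → (0, 4, 8, 4, 0) · λ_8 → (0, 4, 8, 4, 0) · λ_9 → (0, 0, 11, 3, 3) · λ_10 → (5, 0, 3, 5, 1) · λ_11 → (3, 0, 11, 4, 1) · λ_12 → (1, 2, 1, 4, 8) · λ_13 → (0, 0, 11, 3, 3) · λ_14 → (5, 0, 3, 5, 1) · λ_15 → (3, 0, 11, 4, 1) · λ_16 → (1, 2, 1, 4, 8) · λ_17 → (1, 2, 1, 4, 8) · λ_18 → (0, 4, 8, 4, 0) · λ_19 → (0, 0, 11, 3, 3)

Partition of {1..19} into 5 W_19-dot-orbits:

[[1, 3, 12, 16, 17], [2, 4, 11, 15], [5, 6, 9, 13, 19], [7, 8, 18], [10, 14]]


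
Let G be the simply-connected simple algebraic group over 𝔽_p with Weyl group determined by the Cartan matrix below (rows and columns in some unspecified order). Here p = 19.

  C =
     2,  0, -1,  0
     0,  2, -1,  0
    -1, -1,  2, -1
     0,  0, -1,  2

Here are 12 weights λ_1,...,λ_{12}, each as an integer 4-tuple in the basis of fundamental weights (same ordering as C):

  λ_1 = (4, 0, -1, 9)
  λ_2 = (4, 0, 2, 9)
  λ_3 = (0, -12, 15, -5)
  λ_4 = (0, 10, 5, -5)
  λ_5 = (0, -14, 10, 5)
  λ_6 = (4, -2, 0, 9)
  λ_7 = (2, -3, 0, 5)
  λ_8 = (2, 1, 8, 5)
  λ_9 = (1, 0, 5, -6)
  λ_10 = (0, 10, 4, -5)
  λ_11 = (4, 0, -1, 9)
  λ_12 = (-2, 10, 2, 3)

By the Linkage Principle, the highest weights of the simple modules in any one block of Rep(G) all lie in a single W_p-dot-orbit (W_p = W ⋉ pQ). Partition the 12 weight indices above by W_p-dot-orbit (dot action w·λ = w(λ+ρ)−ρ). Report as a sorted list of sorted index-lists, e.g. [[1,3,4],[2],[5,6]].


Dynkin diagram of C (from the 6 off-diagonal −1 entries): D_4.

W_19-reps of the 12 weights in Ā_19 (same 4-coord order as C):

    [1] (5, 1, 0, 10)
    [2] (5, 1, 0, 10)
    [3] (1, 11, 1, 4)
    [4] (1, 11, 1, 4)
    [5] (1, 11, 1, 4)
    [6] (5, 1, 0, 10)
    [7] (2, 1, 1, 5)
    [8] (2, 1, 1, 5)
    [9] (2, 1, 1, 5)
    [10] (1, 11, 1, 4)
    [11] (5, 1, 0, 10)
    [12] (1, 11, 1, 4)

3 distinct reps among the 12 weights ⇒ 3 W_19-linkage classes:

[[1, 2, 6, 11], [3, 4, 5, 10, 12], [7, 8, 9]]


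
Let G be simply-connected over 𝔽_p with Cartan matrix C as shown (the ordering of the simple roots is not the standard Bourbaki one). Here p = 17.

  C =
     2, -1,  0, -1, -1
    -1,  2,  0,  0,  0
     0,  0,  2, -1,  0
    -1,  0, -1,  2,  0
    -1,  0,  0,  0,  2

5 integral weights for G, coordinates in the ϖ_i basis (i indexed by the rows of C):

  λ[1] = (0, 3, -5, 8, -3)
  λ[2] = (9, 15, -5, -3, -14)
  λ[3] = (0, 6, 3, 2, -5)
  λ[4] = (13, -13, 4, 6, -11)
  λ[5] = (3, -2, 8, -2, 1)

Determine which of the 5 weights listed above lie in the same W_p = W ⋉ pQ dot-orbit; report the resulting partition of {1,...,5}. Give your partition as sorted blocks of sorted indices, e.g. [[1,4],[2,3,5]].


Type D_5, rank 5, |W|=1920; reorder rows/cols to standard.

Each λ_j+ρ reduced to Ā_17; 5-tuples below use C's row order:

  λ_1+ρ ↦ (1, 3, 4, 3, 1);  λ_2+ρ ↦ (3, 4, 4, 0, 1);  λ_3+ρ ↦ (3, 4, 4, 0, 1);  λ_4+ρ ↦ (1, 3, 4, 3, 1);  λ_5+ρ ↦ (2, 1, 8, 1, 2)

The 5 indices split into 3 linkage classes (same alcove rep ⇔ same W_17-dot-orbit):

[[1, 4], [2, 3], [5]]


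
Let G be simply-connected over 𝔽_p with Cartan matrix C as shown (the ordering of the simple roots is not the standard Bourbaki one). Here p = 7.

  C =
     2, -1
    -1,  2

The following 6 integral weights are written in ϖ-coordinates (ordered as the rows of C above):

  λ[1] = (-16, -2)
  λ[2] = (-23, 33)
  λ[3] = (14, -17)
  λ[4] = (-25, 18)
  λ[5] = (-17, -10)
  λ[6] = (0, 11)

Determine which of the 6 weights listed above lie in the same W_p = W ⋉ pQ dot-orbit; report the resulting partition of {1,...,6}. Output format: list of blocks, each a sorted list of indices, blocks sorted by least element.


Type A_2, rank 2, |W|=6; reorder rows/cols to standard.

Ā_7 reps of the 6 weights (A_2, coords as presented):

  λ_1 → (5, 1);  λ_2 → (5, 1);  λ_3 → (5, 1);  λ_4 → (2, 3);  λ_5 → (2, 3);  λ_6 → (5, 1)

These 6 weights hit 2 W_7-dot-orbits; sizes (4, 2):

[[1, 2, 3, 6], [4, 5]]
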